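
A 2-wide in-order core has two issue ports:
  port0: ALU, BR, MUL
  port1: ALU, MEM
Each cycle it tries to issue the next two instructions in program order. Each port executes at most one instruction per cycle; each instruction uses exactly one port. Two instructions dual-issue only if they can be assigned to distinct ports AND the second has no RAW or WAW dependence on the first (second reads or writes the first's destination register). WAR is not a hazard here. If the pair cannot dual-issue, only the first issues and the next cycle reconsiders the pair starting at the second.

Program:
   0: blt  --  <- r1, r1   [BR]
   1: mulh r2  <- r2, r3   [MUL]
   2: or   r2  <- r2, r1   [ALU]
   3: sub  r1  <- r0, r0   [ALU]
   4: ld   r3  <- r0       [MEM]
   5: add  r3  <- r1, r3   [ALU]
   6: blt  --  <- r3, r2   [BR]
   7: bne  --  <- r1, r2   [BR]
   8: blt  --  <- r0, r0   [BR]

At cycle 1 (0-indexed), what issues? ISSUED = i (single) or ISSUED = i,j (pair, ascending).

ISSUED = 1

#0 head=0: blt i0 no-port BR/MUL
#1 head=1: mulh i1 RAW+WAW r2
#2 head=2: or+sub i2+i3 dual
#3 head=4: ld i4 RAW+WAW r3
#4 head=5: add i5 RAW r3
#5 head=6: blt i6 no-port BR/BR
#6 head=7: bne i7 no-port BR/BR
#7 head=8: blt i8 tail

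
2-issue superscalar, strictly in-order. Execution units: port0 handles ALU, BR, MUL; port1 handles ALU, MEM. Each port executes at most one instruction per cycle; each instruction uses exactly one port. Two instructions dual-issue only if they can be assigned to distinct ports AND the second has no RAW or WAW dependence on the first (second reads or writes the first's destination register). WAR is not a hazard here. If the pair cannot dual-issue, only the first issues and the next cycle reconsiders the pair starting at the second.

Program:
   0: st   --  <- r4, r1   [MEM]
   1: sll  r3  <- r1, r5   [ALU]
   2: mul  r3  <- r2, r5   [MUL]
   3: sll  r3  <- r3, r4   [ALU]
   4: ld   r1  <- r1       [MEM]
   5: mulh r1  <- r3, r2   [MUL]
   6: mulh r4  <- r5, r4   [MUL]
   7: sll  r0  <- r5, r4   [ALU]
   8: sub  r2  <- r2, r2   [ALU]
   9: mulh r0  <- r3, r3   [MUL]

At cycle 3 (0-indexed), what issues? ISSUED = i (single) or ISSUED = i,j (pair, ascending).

ISSUED = 5

t=0 i0&i1:st/sll ; 2-wide
t=1 i2:mul ; RAW+WAW r3
t=2 i3&i4:sll/ld ; 2-wide
t=3 i5:mulh ; no-port MUL/MUL
t=4 i6:mulh ; RAW r4
t=5 i7&i8:sll/sub ; 2-wide
t=6 i9:mulh ; tail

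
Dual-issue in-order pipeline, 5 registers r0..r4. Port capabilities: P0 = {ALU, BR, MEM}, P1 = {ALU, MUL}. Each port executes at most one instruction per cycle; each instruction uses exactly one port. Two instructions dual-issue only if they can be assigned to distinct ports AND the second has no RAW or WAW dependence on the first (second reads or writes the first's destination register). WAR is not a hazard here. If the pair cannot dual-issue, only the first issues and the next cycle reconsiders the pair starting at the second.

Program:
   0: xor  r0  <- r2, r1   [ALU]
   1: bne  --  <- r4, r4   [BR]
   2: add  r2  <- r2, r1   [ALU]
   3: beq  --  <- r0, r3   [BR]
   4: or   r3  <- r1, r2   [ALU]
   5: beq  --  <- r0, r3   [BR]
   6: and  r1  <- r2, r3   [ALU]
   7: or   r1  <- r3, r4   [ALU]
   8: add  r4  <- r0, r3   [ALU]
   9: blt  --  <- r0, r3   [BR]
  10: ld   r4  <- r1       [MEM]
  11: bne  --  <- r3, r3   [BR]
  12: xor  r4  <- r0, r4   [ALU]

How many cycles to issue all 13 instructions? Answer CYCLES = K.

0. xor.ALU+bne.BR @i0,i1  | pair
1. add.ALU+beq.BR @i2,i3  | pair
2. or.ALU @i4  | RAW r3
3. beq.BR+and.ALU @i5,i6  | pair
4. or.ALU+add.ALU @i7,i8  | pair
5. blt.BR @i9  | no-port BR/MEM
6. ld.MEM @i10  | no-port MEM/BR
7. bne.BR+xor.ALU @i11,i12  | pair

CYCLES = 8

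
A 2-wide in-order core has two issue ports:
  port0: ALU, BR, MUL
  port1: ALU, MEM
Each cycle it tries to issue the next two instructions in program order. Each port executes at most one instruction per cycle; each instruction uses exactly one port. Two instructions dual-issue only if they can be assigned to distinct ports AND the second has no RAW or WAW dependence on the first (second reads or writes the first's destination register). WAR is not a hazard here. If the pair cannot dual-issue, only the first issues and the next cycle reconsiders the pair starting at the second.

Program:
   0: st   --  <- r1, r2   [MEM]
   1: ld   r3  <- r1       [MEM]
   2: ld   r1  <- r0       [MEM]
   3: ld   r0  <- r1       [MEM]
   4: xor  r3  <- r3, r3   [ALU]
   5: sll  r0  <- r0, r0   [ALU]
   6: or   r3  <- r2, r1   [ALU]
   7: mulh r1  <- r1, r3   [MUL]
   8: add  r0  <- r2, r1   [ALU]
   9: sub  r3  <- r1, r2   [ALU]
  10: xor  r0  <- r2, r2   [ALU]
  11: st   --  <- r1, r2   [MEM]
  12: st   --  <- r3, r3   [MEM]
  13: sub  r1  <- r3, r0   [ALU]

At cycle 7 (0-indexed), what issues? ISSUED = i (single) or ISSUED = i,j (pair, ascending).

ISSUED = 10,11

[0] i0  st  -- no-port MEM/MEM
[1] i1  ld  -- no-port MEM/MEM
[2] i2  ld  -- no-port MEM/MEM
[3] i3,i4  ld xor  -- dual
[4] i5,i6  sll or  -- dual
[5] i7  mulh  -- RAW r1
[6] i8,i9  add sub  -- dual
[7] i10,i11  xor st  -- dual
[8] i12,i13  st sub  -- dual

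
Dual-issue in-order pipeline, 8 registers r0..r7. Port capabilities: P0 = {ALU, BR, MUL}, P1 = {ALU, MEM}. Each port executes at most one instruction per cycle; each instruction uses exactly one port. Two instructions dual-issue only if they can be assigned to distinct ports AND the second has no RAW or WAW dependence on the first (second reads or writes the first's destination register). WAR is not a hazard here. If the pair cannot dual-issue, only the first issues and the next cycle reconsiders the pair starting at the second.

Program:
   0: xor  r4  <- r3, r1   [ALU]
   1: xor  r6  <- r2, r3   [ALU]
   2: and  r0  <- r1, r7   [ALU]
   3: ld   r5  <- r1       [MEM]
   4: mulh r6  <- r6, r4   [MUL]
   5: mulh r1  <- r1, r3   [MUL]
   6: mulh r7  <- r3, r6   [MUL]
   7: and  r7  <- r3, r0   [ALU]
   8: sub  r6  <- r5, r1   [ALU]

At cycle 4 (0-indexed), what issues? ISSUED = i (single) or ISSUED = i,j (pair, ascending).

ISSUED = 6

c0: i0&i1 xor/xor  dual
c1: i2&i3 and/ld  dual
c2: i4 mulh  no-port MUL/MUL
c3: i5 mulh  no-port MUL/MUL
c4: i6 mulh  WAW r7
c5: i7&i8 and/sub  dual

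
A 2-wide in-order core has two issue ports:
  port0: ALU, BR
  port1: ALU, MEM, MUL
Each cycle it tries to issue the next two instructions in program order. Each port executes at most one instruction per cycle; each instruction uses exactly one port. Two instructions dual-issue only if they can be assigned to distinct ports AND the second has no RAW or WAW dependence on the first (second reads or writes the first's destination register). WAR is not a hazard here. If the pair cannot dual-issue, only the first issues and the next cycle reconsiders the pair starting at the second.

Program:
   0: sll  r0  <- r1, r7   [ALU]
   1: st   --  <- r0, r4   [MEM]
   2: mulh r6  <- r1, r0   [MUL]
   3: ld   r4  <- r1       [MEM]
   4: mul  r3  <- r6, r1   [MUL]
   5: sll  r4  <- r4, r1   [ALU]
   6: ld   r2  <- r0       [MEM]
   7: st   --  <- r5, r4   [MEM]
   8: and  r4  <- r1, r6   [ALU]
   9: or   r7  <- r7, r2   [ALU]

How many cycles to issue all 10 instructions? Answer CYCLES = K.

CYCLES = 8

[0] i0  sll.ALU  -- RAW r0
[1] i1  st.MEM  -- no-port MEM/MUL
[2] i2  mulh.MUL  -- no-port MUL/MEM
[3] i3  ld.MEM  -- no-port MEM/MUL
[4] i4+i5  mul.MUL;sll.ALU  -- pair
[5] i6  ld.MEM  -- no-port MEM/MEM
[6] i7+i8  st.MEM;and.ALU  -- pair
[7] i9  or.ALU  -- tail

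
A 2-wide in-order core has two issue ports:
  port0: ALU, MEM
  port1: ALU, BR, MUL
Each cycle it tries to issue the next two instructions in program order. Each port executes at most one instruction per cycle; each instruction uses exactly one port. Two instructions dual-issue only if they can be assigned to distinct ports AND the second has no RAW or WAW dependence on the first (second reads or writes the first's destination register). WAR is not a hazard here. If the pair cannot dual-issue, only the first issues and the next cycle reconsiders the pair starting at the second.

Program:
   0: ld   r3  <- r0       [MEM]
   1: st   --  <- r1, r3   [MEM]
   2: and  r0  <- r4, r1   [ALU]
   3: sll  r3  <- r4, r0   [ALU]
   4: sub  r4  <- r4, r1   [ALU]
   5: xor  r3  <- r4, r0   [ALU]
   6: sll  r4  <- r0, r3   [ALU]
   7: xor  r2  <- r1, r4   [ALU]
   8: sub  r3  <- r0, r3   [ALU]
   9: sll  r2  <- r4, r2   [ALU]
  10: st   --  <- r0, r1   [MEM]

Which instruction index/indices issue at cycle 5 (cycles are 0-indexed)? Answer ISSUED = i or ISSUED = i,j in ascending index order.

ISSUED = 7,8

t=0 i0:ld.MEM ; no-port MEM/MEM
t=1 i1/i2:st.MEM and.ALU ; dual
t=2 i3/i4:sll.ALU sub.ALU ; dual
t=3 i5:xor.ALU ; RAW r3
t=4 i6:sll.ALU ; RAW r4
t=5 i7/i8:xor.ALU sub.ALU ; dual
t=6 i9/i10:sll.ALU st.MEM ; dual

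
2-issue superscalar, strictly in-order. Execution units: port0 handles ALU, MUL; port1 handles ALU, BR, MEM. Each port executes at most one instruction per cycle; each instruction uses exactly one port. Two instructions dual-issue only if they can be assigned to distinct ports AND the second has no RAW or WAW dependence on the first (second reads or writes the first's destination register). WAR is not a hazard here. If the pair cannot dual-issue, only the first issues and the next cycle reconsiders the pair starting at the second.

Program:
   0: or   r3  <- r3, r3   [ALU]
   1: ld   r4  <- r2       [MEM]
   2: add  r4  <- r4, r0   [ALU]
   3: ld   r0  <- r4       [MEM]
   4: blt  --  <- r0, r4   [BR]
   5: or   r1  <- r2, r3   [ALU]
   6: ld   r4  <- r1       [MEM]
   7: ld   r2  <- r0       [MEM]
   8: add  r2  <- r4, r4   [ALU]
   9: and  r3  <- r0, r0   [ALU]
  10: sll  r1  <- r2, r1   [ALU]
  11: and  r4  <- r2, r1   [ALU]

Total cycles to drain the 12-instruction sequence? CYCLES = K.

t=0 i0,i1:or.ALU+ld.MEM ; pair
t=1 i2:add.ALU ; RAW r4
t=2 i3:ld.MEM ; no-port MEM/BR
t=3 i4,i5:blt.BR+or.ALU ; pair
t=4 i6:ld.MEM ; no-port MEM/MEM
t=5 i7:ld.MEM ; WAW r2
t=6 i8,i9:add.ALU+and.ALU ; pair
t=7 i10:sll.ALU ; RAW r1
t=8 i11:and.ALU ; tail

CYCLES = 9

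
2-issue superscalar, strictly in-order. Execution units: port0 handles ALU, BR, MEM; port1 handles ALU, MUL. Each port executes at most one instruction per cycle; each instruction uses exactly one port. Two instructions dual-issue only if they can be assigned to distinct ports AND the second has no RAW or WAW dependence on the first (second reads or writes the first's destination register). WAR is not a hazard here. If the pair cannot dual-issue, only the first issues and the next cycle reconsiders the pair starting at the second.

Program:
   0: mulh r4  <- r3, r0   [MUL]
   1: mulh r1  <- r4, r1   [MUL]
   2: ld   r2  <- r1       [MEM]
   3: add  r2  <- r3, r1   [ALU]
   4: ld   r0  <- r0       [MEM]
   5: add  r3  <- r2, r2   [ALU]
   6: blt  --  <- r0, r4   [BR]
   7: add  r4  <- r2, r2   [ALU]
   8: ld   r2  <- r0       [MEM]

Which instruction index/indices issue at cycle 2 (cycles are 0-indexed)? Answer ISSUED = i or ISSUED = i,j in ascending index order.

ISSUED = 2

  cy0 -> i0 (mulh) no-port MUL/MUL
  cy1 -> i1 (mulh) RAW r1
  cy2 -> i2 (ld) WAW r2
  cy3 -> i3/i4 (add;ld) dual
  cy4 -> i5/i6 (add;blt) dual
  cy5 -> i7/i8 (add;ld) dual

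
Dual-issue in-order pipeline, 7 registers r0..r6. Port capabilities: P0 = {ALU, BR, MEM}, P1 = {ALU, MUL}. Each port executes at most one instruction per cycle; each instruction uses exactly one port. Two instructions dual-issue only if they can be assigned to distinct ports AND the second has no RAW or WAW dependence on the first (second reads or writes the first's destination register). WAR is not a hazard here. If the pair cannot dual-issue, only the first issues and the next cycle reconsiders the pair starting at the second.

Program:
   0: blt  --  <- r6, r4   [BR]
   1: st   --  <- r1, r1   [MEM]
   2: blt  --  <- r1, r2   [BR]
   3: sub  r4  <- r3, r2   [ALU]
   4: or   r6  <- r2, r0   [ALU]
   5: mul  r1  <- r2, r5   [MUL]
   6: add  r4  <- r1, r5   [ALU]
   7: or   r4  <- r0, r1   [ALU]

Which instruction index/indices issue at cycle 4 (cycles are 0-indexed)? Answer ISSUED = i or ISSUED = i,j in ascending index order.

ISSUED = 6

#0 head=0: blt.BR i0 no-port BR/MEM
#1 head=1: st.MEM i1 no-port MEM/BR
#2 head=2: blt.BR sub.ALU i2/i3 2-wide
#3 head=4: or.ALU mul.MUL i4/i5 2-wide
#4 head=6: add.ALU i6 WAW r4
#5 head=7: or.ALU i7 tail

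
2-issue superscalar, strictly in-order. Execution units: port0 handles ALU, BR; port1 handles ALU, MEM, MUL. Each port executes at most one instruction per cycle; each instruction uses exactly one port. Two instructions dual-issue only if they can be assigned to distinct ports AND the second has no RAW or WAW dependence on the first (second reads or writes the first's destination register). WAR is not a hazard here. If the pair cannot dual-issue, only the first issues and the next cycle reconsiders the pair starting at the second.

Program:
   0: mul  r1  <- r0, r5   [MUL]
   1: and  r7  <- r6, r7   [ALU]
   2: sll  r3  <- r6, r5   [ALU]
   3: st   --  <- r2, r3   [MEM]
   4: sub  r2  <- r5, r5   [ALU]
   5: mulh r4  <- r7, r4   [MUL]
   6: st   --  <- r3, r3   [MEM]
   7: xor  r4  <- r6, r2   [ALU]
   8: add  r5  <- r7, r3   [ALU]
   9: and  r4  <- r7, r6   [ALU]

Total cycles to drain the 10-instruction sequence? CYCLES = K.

t=0 i0,i1:mul.MUL+and.ALU ; pair
t=1 i2:sll.ALU ; RAW r3
t=2 i3,i4:st.MEM+sub.ALU ; pair
t=3 i5:mulh.MUL ; no-port MUL/MEM
t=4 i6,i7:st.MEM+xor.ALU ; pair
t=5 i8,i9:add.ALU+and.ALU ; pair

CYCLES = 6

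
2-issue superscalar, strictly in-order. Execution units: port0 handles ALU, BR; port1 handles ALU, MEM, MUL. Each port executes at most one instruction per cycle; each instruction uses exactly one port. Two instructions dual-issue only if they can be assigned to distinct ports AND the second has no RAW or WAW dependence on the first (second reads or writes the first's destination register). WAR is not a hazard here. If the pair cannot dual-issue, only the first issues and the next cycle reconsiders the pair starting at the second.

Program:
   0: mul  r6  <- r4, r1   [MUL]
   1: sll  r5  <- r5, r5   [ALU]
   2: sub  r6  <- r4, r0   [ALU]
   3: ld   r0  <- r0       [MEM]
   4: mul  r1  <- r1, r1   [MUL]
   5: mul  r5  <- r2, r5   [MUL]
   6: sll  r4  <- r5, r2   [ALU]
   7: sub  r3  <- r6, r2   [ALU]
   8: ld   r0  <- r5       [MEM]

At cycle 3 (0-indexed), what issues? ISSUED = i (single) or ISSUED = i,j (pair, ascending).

ISSUED = 5

[0] i0,i1  mul;sll  -- 2-wide
[1] i2,i3  sub;ld  -- 2-wide
[2] i4  mul  -- no-port MUL/MUL
[3] i5  mul  -- RAW r5
[4] i6,i7  sll;sub  -- 2-wide
[5] i8  ld  -- tail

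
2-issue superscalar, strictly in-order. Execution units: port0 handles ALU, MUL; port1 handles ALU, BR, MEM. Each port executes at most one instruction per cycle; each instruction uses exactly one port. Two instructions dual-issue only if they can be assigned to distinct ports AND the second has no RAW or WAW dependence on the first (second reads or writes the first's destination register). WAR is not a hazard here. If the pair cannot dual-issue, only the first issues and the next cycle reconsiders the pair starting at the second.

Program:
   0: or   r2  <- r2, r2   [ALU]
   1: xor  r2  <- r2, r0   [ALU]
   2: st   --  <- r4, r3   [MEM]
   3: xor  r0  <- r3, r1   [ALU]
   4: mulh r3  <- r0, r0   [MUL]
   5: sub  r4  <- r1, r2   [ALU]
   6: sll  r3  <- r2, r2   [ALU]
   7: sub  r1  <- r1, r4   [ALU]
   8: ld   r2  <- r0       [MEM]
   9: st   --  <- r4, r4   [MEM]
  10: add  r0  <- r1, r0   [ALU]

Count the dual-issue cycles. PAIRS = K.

0. or @i0  | RAW+WAW r2
1. xor/st @i1+i2  | pair
2. xor @i3  | RAW r0
3. mulh/sub @i4+i5  | pair
4. sll/sub @i6+i7  | pair
5. ld @i8  | no-port MEM/MEM
6. st/add @i9+i10  | pair

PAIRS = 4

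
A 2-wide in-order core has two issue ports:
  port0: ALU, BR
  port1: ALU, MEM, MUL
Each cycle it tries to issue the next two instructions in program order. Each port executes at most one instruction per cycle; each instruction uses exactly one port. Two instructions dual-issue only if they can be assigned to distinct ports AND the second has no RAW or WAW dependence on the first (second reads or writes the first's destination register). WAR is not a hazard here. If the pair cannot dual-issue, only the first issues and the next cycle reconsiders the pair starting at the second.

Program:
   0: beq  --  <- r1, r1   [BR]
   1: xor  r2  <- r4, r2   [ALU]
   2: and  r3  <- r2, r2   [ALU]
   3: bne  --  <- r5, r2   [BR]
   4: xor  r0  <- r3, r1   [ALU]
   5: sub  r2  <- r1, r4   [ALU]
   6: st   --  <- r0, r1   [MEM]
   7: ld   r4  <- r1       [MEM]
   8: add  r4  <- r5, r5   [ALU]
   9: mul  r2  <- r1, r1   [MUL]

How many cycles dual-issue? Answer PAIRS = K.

PAIRS = 4

  cy0 -> i0,i1 (beq.BR+xor.ALU) pair
  cy1 -> i2,i3 (and.ALU+bne.BR) pair
  cy2 -> i4,i5 (xor.ALU+sub.ALU) pair
  cy3 -> i6 (st.MEM) no-port MEM/MEM
  cy4 -> i7 (ld.MEM) WAW r4
  cy5 -> i8,i9 (add.ALU+mul.MUL) pair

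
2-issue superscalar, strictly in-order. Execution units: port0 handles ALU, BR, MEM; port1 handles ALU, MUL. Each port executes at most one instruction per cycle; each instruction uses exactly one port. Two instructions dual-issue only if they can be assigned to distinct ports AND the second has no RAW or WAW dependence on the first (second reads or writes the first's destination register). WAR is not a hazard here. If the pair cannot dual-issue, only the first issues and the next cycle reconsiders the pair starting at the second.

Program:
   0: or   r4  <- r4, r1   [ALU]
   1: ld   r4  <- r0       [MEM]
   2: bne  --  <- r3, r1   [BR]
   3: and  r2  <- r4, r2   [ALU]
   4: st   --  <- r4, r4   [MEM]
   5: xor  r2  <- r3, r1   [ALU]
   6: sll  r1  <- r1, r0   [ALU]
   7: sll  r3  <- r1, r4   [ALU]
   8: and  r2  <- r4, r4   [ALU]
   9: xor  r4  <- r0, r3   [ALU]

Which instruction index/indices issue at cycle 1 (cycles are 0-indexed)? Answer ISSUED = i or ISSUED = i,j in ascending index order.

ISSUED = 1

#0 head=0: or i0 WAW r4
#1 head=1: ld i1 no-port MEM/BR
#2 head=2: bne+and i2/i3 2-wide
#3 head=4: st+xor i4/i5 2-wide
#4 head=6: sll i6 RAW r1
#5 head=7: sll+and i7/i8 2-wide
#6 head=9: xor i9 tail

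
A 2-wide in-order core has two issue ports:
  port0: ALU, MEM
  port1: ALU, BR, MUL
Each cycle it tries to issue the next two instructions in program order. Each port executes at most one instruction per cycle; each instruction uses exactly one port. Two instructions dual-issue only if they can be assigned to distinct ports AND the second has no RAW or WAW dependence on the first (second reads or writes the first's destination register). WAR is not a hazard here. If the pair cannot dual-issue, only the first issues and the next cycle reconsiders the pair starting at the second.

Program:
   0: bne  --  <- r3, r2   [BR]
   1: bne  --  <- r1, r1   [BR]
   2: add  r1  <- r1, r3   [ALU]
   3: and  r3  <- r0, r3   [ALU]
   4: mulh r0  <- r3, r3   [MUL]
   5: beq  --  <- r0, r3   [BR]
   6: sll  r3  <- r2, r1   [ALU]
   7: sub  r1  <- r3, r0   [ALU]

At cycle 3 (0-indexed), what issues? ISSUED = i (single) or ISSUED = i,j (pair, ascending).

t=0 i0:bne ; no-port BR/BR
t=1 i1+i2:bne;add ; pair
t=2 i3:and ; RAW r3
t=3 i4:mulh ; no-port MUL/BR
t=4 i5+i6:beq;sll ; pair
t=5 i7:sub ; tail

ISSUED = 4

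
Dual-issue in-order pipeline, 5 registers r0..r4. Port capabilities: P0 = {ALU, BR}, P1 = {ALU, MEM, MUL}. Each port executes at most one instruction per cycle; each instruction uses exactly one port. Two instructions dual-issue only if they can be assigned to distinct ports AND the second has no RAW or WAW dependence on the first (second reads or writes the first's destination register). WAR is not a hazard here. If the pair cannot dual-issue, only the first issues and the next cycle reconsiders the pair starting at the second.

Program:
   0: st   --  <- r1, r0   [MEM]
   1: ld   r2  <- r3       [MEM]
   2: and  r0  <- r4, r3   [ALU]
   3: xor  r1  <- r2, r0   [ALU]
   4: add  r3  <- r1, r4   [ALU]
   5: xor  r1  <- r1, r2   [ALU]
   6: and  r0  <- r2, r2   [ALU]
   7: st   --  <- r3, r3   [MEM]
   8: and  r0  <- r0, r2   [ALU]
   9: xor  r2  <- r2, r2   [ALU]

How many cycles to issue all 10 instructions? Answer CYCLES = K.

CYCLES = 6

t=0 i0:st ; no-port MEM/MEM
t=1 i1+i2:ld/and ; dual
t=2 i3:xor ; RAW r1
t=3 i4+i5:add/xor ; dual
t=4 i6+i7:and/st ; dual
t=5 i8+i9:and/xor ; dual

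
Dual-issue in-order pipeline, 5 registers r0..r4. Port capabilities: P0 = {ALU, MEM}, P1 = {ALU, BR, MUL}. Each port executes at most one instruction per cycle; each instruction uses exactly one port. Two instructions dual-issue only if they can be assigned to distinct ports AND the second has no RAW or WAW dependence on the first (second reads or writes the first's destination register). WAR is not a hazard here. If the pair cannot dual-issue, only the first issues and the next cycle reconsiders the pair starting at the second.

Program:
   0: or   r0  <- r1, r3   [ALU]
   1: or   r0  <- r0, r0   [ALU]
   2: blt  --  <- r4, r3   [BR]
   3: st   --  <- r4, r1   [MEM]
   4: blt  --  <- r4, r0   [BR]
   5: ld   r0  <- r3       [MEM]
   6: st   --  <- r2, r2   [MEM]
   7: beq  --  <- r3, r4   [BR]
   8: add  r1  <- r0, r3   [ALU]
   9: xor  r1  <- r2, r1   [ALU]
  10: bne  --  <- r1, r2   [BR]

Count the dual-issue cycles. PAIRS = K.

PAIRS = 3

  cy0 -> i0 (or.ALU) RAW+WAW r0
  cy1 -> i1+i2 (or.ALU;blt.BR) pair
  cy2 -> i3+i4 (st.MEM;blt.BR) pair
  cy3 -> i5 (ld.MEM) no-port MEM/MEM
  cy4 -> i6+i7 (st.MEM;beq.BR) pair
  cy5 -> i8 (add.ALU) RAW+WAW r1
  cy6 -> i9 (xor.ALU) RAW r1
  cy7 -> i10 (bne.BR) tail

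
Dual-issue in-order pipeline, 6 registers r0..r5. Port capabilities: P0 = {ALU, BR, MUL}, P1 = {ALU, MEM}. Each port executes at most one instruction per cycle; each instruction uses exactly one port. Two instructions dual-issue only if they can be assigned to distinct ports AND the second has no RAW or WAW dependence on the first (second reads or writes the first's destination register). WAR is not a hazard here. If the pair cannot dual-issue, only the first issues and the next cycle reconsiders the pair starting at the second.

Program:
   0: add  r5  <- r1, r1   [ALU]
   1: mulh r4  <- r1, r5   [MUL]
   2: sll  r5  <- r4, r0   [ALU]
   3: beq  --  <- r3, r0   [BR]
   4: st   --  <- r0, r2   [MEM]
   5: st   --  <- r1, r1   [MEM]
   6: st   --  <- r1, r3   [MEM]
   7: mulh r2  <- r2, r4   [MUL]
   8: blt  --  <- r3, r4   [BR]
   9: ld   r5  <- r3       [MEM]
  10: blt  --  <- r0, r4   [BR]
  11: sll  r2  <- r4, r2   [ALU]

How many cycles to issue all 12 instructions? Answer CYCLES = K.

  cy0 -> i0 (add) RAW r5
  cy1 -> i1 (mulh) RAW r4
  cy2 -> i2&i3 (sll/beq) 2-wide
  cy3 -> i4 (st) no-port MEM/MEM
  cy4 -> i5 (st) no-port MEM/MEM
  cy5 -> i6&i7 (st/mulh) 2-wide
  cy6 -> i8&i9 (blt/ld) 2-wide
  cy7 -> i10&i11 (blt/sll) 2-wide

CYCLES = 8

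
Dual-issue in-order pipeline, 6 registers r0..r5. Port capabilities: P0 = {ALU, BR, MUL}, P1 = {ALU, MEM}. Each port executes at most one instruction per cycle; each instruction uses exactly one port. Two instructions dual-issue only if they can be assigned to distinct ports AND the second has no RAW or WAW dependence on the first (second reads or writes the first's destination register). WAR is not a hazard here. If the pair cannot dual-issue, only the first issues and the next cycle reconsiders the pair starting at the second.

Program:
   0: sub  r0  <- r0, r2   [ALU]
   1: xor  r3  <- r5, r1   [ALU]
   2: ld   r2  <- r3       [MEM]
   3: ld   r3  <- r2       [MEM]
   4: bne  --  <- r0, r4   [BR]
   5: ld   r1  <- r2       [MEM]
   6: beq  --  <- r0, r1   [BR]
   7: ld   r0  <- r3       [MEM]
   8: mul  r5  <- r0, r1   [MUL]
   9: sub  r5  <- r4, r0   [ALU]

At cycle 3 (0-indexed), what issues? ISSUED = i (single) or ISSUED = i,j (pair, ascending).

#0 head=0: sub/xor i0+i1 dual
#1 head=2: ld i2 no-port MEM/MEM
#2 head=3: ld/bne i3+i4 dual
#3 head=5: ld i5 RAW r1
#4 head=6: beq/ld i6+i7 dual
#5 head=8: mul i8 WAW r5
#6 head=9: sub i9 tail

ISSUED = 5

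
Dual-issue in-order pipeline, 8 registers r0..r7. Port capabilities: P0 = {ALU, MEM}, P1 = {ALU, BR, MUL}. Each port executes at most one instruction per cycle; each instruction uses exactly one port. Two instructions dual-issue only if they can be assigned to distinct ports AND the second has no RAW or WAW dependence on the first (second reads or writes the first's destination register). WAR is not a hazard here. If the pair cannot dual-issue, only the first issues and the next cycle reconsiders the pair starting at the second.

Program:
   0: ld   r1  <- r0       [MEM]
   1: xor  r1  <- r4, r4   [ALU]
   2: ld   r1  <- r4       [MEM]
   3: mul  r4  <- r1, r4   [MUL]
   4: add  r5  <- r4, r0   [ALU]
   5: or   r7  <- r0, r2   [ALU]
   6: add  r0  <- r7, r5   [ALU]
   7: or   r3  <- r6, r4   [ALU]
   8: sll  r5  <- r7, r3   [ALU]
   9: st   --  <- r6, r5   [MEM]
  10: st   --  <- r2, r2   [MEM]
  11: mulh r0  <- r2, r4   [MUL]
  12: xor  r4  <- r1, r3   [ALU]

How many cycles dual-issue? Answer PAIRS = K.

  cy0 -> i0 (ld.MEM) WAW r1
  cy1 -> i1 (xor.ALU) WAW r1
  cy2 -> i2 (ld.MEM) RAW r1
  cy3 -> i3 (mul.MUL) RAW r4
  cy4 -> i4+i5 (add.ALU+or.ALU) 2-wide
  cy5 -> i6+i7 (add.ALU+or.ALU) 2-wide
  cy6 -> i8 (sll.ALU) RAW r5
  cy7 -> i9 (st.MEM) no-port MEM/MEM
  cy8 -> i10+i11 (st.MEM+mulh.MUL) 2-wide
  cy9 -> i12 (xor.ALU) tail

PAIRS = 3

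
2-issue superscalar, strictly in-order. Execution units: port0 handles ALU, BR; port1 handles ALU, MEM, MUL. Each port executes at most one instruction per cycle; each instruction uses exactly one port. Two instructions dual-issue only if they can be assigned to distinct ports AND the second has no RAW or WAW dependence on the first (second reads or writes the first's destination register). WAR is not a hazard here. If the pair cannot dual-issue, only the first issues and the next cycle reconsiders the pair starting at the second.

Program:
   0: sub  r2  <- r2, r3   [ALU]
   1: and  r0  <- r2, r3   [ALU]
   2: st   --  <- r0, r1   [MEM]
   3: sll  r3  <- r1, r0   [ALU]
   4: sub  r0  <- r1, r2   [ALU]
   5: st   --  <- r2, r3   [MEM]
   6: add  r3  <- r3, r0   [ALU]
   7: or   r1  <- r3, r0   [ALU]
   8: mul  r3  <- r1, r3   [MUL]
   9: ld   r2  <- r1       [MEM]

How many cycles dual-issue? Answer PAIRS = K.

PAIRS = 2

#0 head=0: sub i0 RAW r2
#1 head=1: and i1 RAW r0
#2 head=2: st+sll i2&i3 dual
#3 head=4: sub+st i4&i5 dual
#4 head=6: add i6 RAW r3
#5 head=7: or i7 RAW r1
#6 head=8: mul i8 no-port MUL/MEM
#7 head=9: ld i9 tail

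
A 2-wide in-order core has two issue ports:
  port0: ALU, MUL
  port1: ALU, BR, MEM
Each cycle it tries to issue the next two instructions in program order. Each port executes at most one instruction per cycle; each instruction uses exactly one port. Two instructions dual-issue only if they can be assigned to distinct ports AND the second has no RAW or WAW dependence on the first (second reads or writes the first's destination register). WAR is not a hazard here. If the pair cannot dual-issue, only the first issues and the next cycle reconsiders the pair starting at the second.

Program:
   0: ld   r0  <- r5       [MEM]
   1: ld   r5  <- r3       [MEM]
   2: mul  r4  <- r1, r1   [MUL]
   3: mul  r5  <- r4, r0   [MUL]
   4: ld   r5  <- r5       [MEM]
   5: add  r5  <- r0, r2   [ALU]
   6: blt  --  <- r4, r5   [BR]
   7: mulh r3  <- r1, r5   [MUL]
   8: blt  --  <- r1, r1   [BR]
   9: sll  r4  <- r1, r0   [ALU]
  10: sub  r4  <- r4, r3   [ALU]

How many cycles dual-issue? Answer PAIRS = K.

t=0 i0:ld ; no-port MEM/MEM
t=1 i1&i2:ld mul ; 2-wide
t=2 i3:mul ; RAW+WAW r5
t=3 i4:ld ; WAW r5
t=4 i5:add ; RAW r5
t=5 i6&i7:blt mulh ; 2-wide
t=6 i8&i9:blt sll ; 2-wide
t=7 i10:sub ; tail

PAIRS = 3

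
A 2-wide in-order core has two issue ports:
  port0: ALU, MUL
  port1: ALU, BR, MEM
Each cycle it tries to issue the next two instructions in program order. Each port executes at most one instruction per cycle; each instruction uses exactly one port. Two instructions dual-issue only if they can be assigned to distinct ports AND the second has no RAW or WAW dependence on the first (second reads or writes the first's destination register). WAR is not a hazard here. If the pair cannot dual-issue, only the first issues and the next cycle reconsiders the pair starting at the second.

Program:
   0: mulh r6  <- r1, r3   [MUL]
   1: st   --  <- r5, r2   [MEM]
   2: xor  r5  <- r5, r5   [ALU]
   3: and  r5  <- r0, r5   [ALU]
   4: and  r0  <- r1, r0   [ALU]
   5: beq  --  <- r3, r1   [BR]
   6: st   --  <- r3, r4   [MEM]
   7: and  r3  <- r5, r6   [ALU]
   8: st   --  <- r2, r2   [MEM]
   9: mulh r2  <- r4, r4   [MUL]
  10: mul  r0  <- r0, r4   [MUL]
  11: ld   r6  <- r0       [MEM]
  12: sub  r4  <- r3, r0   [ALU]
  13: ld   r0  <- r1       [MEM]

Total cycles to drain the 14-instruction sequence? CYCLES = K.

0. mulh.MUL+st.MEM @i0/i1  | 2-wide
1. xor.ALU @i2  | RAW+WAW r5
2. and.ALU+and.ALU @i3/i4  | 2-wide
3. beq.BR @i5  | no-port BR/MEM
4. st.MEM+and.ALU @i6/i7  | 2-wide
5. st.MEM+mulh.MUL @i8/i9  | 2-wide
6. mul.MUL @i10  | RAW r0
7. ld.MEM+sub.ALU @i11/i12  | 2-wide
8. ld.MEM @i13  | tail

CYCLES = 9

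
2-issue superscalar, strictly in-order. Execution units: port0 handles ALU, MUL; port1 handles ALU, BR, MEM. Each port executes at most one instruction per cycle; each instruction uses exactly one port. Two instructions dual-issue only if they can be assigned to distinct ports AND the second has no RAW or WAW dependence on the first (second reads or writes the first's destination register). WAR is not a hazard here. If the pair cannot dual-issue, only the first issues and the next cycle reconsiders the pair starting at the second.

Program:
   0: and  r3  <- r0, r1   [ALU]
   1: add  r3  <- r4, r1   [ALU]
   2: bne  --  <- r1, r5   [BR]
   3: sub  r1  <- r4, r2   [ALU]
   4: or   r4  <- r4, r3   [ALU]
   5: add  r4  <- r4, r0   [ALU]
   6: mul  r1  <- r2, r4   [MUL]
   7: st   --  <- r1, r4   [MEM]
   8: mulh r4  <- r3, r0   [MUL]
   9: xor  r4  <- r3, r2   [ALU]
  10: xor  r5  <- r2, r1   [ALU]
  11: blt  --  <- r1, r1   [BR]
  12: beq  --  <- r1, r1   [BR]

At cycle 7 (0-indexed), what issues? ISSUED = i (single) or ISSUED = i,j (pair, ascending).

ISSUED = 11

0. and.ALU @i0  | WAW r3
1. add.ALU/bne.BR @i1+i2  | 2-wide
2. sub.ALU/or.ALU @i3+i4  | 2-wide
3. add.ALU @i5  | RAW r4
4. mul.MUL @i6  | RAW r1
5. st.MEM/mulh.MUL @i7+i8  | 2-wide
6. xor.ALU/xor.ALU @i9+i10  | 2-wide
7. blt.BR @i11  | no-port BR/BR
8. beq.BR @i12  | tail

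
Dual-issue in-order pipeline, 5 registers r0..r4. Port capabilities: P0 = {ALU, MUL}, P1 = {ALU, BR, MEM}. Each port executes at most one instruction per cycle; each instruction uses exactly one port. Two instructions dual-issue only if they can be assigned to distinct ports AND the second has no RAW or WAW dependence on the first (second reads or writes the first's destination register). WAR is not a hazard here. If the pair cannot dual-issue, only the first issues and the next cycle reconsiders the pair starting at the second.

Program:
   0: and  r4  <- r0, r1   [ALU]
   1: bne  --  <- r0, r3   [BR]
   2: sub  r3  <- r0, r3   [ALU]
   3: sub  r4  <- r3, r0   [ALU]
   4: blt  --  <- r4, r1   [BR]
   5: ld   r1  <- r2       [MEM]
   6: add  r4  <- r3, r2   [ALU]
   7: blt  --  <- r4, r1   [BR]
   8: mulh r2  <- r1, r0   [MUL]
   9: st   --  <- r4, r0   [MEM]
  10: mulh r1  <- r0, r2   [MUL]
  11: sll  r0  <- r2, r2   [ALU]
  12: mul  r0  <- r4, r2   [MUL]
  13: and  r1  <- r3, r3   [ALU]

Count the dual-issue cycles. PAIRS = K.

t=0 i0+i1:and bne ; pair
t=1 i2:sub ; RAW r3
t=2 i3:sub ; RAW r4
t=3 i4:blt ; no-port BR/MEM
t=4 i5+i6:ld add ; pair
t=5 i7+i8:blt mulh ; pair
t=6 i9+i10:st mulh ; pair
t=7 i11:sll ; WAW r0
t=8 i12+i13:mul and ; pair

PAIRS = 5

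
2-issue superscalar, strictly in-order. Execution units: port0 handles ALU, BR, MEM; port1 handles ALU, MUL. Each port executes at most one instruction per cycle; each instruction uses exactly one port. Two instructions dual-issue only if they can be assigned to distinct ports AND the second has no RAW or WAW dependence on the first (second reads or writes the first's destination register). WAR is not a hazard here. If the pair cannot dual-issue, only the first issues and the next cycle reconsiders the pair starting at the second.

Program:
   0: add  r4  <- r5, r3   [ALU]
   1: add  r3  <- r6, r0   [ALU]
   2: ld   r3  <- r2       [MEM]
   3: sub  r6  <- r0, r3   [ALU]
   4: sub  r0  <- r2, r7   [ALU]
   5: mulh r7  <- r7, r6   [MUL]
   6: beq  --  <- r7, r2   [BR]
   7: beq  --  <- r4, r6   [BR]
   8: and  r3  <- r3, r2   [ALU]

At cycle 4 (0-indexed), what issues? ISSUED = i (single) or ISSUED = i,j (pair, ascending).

[0] i0&i1  add.ALU;add.ALU  -- pair
[1] i2  ld.MEM  -- RAW r3
[2] i3&i4  sub.ALU;sub.ALU  -- pair
[3] i5  mulh.MUL  -- RAW r7
[4] i6  beq.BR  -- no-port BR/BR
[5] i7&i8  beq.BR;and.ALU  -- pair

ISSUED = 6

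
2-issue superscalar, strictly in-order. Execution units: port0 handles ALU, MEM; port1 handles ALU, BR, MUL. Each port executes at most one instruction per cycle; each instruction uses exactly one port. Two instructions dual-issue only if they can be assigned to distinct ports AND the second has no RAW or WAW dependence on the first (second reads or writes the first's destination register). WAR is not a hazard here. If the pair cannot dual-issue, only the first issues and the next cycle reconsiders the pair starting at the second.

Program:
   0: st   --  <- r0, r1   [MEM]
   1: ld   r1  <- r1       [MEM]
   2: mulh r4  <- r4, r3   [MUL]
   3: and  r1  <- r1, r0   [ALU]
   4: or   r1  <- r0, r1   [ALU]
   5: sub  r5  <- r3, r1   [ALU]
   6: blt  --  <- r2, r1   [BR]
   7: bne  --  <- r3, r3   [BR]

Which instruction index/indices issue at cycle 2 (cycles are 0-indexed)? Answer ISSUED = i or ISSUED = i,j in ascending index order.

t=0 i0:st.MEM ; no-port MEM/MEM
t=1 i1&i2:ld.MEM mulh.MUL ; 2-wide
t=2 i3:and.ALU ; RAW+WAW r1
t=3 i4:or.ALU ; RAW r1
t=4 i5&i6:sub.ALU blt.BR ; 2-wide
t=5 i7:bne.BR ; tail

ISSUED = 3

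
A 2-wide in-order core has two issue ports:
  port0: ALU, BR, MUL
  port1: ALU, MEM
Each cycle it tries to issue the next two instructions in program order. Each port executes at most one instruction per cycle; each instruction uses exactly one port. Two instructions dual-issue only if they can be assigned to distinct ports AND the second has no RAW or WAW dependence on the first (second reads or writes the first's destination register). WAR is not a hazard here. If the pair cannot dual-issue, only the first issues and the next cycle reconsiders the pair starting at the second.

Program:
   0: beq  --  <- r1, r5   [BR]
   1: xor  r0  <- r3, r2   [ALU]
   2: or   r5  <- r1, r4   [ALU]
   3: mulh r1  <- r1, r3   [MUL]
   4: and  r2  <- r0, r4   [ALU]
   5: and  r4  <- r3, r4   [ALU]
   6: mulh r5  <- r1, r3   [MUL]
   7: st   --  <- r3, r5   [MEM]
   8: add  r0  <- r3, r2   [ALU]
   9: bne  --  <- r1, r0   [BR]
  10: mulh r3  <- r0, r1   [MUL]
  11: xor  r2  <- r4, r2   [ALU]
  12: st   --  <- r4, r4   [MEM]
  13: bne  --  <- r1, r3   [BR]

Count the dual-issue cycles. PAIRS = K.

[0] i0,i1  beq+xor  -- pair
[1] i2,i3  or+mulh  -- pair
[2] i4,i5  and+and  -- pair
[3] i6  mulh  -- RAW r5
[4] i7,i8  st+add  -- pair
[5] i9  bne  -- no-port BR/MUL
[6] i10,i11  mulh+xor  -- pair
[7] i12,i13  st+bne  -- pair

PAIRS = 6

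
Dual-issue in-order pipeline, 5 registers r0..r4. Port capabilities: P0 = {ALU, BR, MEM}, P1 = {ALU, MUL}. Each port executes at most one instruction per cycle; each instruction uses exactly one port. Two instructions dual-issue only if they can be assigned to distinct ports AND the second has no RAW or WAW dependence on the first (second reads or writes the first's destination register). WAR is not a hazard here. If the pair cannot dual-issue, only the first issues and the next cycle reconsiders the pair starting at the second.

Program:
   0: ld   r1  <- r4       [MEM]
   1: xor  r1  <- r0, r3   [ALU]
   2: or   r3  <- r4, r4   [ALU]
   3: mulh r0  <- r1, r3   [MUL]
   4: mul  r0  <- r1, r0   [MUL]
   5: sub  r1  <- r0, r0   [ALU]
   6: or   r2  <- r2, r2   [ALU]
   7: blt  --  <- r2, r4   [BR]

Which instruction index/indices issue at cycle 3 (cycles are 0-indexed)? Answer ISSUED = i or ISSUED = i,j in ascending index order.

0. ld.MEM @i0  | WAW r1
1. xor.ALU;or.ALU @i1+i2  | pair
2. mulh.MUL @i3  | no-port MUL/MUL
3. mul.MUL @i4  | RAW r0
4. sub.ALU;or.ALU @i5+i6  | pair
5. blt.BR @i7  | tail

ISSUED = 4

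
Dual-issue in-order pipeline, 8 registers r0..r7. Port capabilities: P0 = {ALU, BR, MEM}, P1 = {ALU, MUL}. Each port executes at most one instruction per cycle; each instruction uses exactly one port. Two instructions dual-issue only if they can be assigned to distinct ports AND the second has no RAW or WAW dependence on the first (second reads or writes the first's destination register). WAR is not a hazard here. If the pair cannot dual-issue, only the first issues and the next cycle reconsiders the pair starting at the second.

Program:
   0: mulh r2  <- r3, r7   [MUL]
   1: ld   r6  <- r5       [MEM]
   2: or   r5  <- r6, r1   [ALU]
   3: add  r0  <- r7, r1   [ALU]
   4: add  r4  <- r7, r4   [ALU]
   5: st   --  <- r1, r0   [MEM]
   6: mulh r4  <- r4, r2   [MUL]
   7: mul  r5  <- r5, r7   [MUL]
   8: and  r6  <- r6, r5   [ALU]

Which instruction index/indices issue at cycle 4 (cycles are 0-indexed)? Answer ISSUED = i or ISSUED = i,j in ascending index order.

c0: i0&i1 mulh.MUL ld.MEM  2-wide
c1: i2&i3 or.ALU add.ALU  2-wide
c2: i4&i5 add.ALU st.MEM  2-wide
c3: i6 mulh.MUL  no-port MUL/MUL
c4: i7 mul.MUL  RAW r5
c5: i8 and.ALU  tail

ISSUED = 7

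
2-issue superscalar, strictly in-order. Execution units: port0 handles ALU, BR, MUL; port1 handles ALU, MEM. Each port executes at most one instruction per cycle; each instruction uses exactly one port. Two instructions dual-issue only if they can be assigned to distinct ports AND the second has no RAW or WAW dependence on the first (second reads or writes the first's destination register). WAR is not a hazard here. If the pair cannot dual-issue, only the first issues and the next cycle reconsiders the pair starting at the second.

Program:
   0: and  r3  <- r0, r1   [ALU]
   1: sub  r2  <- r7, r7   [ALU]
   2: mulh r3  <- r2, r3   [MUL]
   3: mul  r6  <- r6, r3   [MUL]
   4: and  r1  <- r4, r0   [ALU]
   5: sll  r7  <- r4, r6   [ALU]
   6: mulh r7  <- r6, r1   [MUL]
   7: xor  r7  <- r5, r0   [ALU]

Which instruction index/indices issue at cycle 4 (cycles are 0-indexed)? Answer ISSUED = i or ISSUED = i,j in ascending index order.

ISSUED = 6

t=0 i0,i1:and/sub ; pair
t=1 i2:mulh ; no-port MUL/MUL
t=2 i3,i4:mul/and ; pair
t=3 i5:sll ; WAW r7
t=4 i6:mulh ; WAW r7
t=5 i7:xor ; tail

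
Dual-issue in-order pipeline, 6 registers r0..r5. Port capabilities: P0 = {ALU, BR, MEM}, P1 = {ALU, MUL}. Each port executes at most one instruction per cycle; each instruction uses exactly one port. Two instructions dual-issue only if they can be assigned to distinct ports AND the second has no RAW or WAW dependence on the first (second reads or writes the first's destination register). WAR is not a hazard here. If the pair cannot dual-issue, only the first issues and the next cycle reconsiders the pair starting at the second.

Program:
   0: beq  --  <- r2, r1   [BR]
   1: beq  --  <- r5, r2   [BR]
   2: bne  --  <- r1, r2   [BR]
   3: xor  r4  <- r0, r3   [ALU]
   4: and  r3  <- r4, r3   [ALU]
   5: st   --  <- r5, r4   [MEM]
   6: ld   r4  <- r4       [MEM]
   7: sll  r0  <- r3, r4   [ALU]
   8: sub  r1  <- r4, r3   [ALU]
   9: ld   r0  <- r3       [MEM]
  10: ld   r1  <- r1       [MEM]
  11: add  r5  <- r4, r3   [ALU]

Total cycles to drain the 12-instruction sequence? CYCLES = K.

[0] i0  beq.BR  -- no-port BR/BR
[1] i1  beq.BR  -- no-port BR/BR
[2] i2,i3  bne.BR;xor.ALU  -- dual
[3] i4,i5  and.ALU;st.MEM  -- dual
[4] i6  ld.MEM  -- RAW r4
[5] i7,i8  sll.ALU;sub.ALU  -- dual
[6] i9  ld.MEM  -- no-port MEM/MEM
[7] i10,i11  ld.MEM;add.ALU  -- dual

CYCLES = 8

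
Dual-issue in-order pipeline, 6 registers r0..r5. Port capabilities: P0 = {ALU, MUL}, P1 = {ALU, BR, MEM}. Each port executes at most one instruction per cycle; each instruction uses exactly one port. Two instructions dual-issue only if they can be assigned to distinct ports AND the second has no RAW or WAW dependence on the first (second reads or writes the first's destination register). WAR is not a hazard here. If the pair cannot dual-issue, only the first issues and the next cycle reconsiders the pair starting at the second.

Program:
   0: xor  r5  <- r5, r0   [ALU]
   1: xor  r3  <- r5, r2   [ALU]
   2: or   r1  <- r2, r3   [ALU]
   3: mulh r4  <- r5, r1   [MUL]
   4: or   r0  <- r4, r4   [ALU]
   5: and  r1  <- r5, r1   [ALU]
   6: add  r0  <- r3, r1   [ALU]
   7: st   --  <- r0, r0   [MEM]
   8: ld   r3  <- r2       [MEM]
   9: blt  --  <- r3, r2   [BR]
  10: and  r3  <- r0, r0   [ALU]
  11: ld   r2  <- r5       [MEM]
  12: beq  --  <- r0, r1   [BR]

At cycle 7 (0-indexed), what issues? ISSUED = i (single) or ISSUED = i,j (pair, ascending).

t=0 i0:xor.ALU ; RAW r5
t=1 i1:xor.ALU ; RAW r3
t=2 i2:or.ALU ; RAW r1
t=3 i3:mulh.MUL ; RAW r4
t=4 i4+i5:or.ALU and.ALU ; pair
t=5 i6:add.ALU ; RAW r0
t=6 i7:st.MEM ; no-port MEM/MEM
t=7 i8:ld.MEM ; no-port MEM/BR
t=8 i9+i10:blt.BR and.ALU ; pair
t=9 i11:ld.MEM ; no-port MEM/BR
t=10 i12:beq.BR ; tail

ISSUED = 8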